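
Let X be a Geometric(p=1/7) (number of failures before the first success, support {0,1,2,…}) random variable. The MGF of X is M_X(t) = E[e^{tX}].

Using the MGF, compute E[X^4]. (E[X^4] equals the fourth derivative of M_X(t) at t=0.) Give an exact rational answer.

E[X^4] = M^(4)(0) = 39390

M_X(t) = 1/(7*(1 - 6*e^(t)/7))
M^(4)(t) = (-1296*e^(4*t) - 16632*e^(3*t) - 19404*e^(2*t) - 2058*e^(t))/(7776*e^(5*t) - 45360*e^(4*t) + 105840*e^(3*t) - 123480*e^(2*t) + 72030*e^(t) - 16807)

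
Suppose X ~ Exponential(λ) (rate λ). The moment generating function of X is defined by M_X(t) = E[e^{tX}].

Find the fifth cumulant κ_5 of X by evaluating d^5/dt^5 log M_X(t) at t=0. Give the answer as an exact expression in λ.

M_X(t) = λ/(λ - t)
K_X(t) = log M_X(t) = log(λ) - log(λ - t)
K^(5)(t) = -24/(-λ^5 + 5*λ^4*t - 10*λ^3*t^2 + 10*λ^2*t^3 - 5*λ*t^4 + t^5)

κ_5 = K^(5)(0) = 24/λ^5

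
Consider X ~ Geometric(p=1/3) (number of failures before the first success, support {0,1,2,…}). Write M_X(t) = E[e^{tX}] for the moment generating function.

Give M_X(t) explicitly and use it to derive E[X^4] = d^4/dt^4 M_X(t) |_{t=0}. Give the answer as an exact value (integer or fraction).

M_X(t) = 1/(3*(1 - 2*e^(t)/3))
M^(4)(t) = (-16*e^(4*t) - 264*e^(3*t) - 396*e^(2*t) - 54*e^(t))/(32*e^(5*t) - 240*e^(4*t) + 720*e^(3*t) - 1080*e^(2*t) + 810*e^(t) - 243)

E[X^4] = M^(4)(0) = 730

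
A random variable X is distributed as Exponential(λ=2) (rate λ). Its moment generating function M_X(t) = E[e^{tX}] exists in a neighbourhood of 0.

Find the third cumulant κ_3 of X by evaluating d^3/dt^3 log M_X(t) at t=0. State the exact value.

κ_3 = K^(3)(0) = 1/4

M_X(t) = 2/(2 - t)
K_X(t) = log M_X(t) = -log(2 - t) + log(2)
K^(3)(t) = -2/(t^3 - 6*t^2 + 12*t - 8)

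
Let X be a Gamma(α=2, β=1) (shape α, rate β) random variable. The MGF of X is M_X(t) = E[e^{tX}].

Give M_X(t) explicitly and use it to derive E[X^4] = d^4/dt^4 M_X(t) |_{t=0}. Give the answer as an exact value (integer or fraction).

E[X^4] = D^4[M](0) = 120

M_X(t) = (1 - t)^(-2)
D^4[M](t) = 120/(t^6 - 6*t^5 + 15*t^4 - 20*t^3 + 15*t^2 - 6*t + 1)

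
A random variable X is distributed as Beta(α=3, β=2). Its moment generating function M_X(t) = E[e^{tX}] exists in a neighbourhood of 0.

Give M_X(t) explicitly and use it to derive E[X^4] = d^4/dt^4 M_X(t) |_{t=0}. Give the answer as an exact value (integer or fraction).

E[X^4] = M^(4)(0) = 3/14

M_X(t) = ₁F₁(3; 5; t)
M^(4)(t) = 3*₁F₁(7; 9; t)/14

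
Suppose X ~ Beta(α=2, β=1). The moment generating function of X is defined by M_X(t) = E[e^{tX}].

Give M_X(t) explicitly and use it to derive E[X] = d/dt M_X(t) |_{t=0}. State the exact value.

E[X] = dM/dt |_{t=0} = 2/3

M_X(t) = ₁F₁(2; 3; t)
dM/dt = 2*₁F₁(3; 4; t)/3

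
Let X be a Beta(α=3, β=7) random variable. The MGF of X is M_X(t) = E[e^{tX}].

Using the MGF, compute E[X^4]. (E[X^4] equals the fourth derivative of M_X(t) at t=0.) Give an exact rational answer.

E[X^4] = d^4M/dt^4 |_{t=0} = 3/143

M_X(t) = ₁F₁(3; 10; t)
dM/dt = 3*₁F₁(4; 11; t)/10
d^2M/dt^2 = 6*₁F₁(5; 12; t)/55
d^3M/dt^3 = ₁F₁(6; 13; t)/22
d^4M/dt^4 = 3*₁F₁(7; 14; t)/143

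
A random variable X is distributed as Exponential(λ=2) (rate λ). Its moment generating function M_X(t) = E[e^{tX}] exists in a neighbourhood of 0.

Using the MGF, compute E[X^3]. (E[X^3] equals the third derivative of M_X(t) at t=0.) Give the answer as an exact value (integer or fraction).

E[X^3] = M′′′(0) = 3/4

M_X(t) = 2/(2 - t)
M′(t) = 2/(t^2 - 4*t + 4)
M′′(t) = -4/(t^3 - 6*t^2 + 12*t - 8)
M′′′(t) = 12/(t^4 - 8*t^3 + 24*t^2 - 32*t + 16)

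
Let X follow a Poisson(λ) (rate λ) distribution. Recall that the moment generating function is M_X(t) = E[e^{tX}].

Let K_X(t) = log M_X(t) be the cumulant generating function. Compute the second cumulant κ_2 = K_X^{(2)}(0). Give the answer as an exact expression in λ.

κ_2 = d^2K/dt^2 |_{t=0} = λ

M_X(t) = e^(λ*(e^(t) - 1))
K_X(t) = log M_X(t) = λ*(e^(t) - 1)
dK/dt = λ*e^(t)
d^2K/dt^2 = λ*e^(t)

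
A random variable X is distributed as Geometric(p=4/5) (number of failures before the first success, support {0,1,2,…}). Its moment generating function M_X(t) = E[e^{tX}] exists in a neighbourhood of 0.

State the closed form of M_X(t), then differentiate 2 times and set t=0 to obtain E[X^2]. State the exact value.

M_X(t) = 4/(5*(1 - e^(t)/5))
dM/dt = 4*e^(t)/(e^(2*t) - 10*e^(t) + 25)
d^2M/dt^2 = (-4*e^(2*t) - 20*e^(t))/(e^(3*t) - 15*e^(2*t) + 75*e^(t) - 125)

E[X^2] = d^2M/dt^2 |_{t=0} = 3/8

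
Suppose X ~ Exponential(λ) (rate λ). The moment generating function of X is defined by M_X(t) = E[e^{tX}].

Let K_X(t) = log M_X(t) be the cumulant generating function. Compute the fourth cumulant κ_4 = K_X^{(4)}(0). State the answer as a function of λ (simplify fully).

M_X(t) = λ/(λ - t)
K_X(t) = log M_X(t) = log(λ) - log(λ - t)
dK/dt = -1/(-λ + t)
d^2K/dt^2 = 1/(λ^2 - 2*λ*t + t^2)
d^3K/dt^3 = -2/(-λ^3 + 3*λ^2*t - 3*λ*t^2 + t^3)
d^4K/dt^4 = 6/(λ^4 - 4*λ^3*t + 6*λ^2*t^2 - 4*λ*t^3 + t^4)

κ_4 = d^4K/dt^4 |_{t=0} = 6/λ^4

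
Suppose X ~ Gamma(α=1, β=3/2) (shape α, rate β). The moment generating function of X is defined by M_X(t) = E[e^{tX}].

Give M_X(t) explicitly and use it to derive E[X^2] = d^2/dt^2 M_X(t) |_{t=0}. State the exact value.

M_X(t) = 3/(2*(3/2 - t))
dM/dt = 6/(4*t^2 - 12*t + 9)
d^2M/dt^2 = -24/(8*t^3 - 36*t^2 + 54*t - 27)

E[X^2] = d^2M/dt^2 |_{t=0} = 8/9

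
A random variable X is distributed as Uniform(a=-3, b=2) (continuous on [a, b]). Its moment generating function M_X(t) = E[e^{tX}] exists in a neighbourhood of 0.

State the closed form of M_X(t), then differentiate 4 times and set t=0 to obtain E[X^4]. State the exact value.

E[X^4] = M^(4)(0) = 11

M_X(t) = (e^(2*t) - e^(-3*t))/(5*t)
M^(4)(t) = (16*t^4*e^(5*t) - 81*t^4 - 32*t^3*e^(5*t) - 108*t^3 + 48*t^2*e^(5*t) - 108*t^2 - 48*t*e^(5*t) - 72*t + 24*e^(5*t) - 24)*e^(-3*t)/(5*t^5)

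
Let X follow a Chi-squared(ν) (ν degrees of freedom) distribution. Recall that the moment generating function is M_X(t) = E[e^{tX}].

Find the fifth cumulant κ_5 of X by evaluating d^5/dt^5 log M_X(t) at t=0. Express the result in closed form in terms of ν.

M_X(t) = (1 - 2*t)^(-ν/2)
K_X(t) = log M_X(t) = -ν*log(1 - 2*t)/2
K^(5)(t) = -384*ν/(32*t^5 - 80*t^4 + 80*t^3 - 40*t^2 + 10*t - 1)

κ_5 = K^(5)(0) = 384*ν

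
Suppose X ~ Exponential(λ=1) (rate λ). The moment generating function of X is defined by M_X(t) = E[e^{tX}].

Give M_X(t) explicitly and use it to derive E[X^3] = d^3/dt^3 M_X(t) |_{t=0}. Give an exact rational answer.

E[X^3] = M^(3)(0) = 6

M_X(t) = 1/(1 - t)
M^(3)(t) = 6/(t^4 - 4*t^3 + 6*t^2 - 4*t + 1)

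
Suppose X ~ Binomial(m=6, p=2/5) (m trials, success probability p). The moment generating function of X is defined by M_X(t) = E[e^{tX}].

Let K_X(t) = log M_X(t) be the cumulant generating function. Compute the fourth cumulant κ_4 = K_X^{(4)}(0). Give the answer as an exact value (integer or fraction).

M_X(t) = (2*e^(t)/5 + 3/5)^6
K_X(t) = log M_X(t) = 6*log(2*e^(t)/5 + 3/5)
K′(t) = 12*e^(t)/(2*e^(t) + 3)
K′′(t) = 36*e^(t)/(4*e^(2*t) + 12*e^(t) + 9)
K′′′(t) = (-72*e^(2*t) + 108*e^(t))/(8*e^(3*t) + 36*e^(2*t) + 54*e^(t) + 27)
K′′′′(t) = (144*e^(3*t) - 864*e^(2*t) + 324*e^(t))/(16*e^(4*t) + 96*e^(3*t) + 216*e^(2*t) + 216*e^(t) + 81)

κ_4 = K′′′′(0) = -396/625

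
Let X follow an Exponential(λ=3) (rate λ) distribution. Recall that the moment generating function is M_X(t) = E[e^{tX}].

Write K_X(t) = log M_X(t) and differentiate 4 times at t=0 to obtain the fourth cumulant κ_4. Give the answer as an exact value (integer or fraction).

κ_4 = d^4K/dt^4 |_{t=0} = 2/27

M_X(t) = 3/(3 - t)
K_X(t) = log M_X(t) = -log(3 - t) + log(3)
dK/dt = -1/(t - 3)
d^2K/dt^2 = 1/(t^2 - 6*t + 9)
d^3K/dt^3 = -2/(t^3 - 9*t^2 + 27*t - 27)
d^4K/dt^4 = 6/(t^4 - 12*t^3 + 54*t^2 - 108*t + 81)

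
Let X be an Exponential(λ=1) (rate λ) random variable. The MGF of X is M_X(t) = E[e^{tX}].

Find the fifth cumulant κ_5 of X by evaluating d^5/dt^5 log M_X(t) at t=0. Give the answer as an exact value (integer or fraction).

M_X(t) = 1/(1 - t)
K_X(t) = log M_X(t) = -log(1 - t)
K′(t) = -1/(t - 1)
K′′(t) = 1/(t^2 - 2*t + 1)
K′′′(t) = -2/(t^3 - 3*t^2 + 3*t - 1)
K′′′′(t) = 6/(t^4 - 4*t^3 + 6*t^2 - 4*t + 1)
K′′′′′(t) = -24/(t^5 - 5*t^4 + 10*t^3 - 10*t^2 + 5*t - 1)

κ_5 = K′′′′′(0) = 24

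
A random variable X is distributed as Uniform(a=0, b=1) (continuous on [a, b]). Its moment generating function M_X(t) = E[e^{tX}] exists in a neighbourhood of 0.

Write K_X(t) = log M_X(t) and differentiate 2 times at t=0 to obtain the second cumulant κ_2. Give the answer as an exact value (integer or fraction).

M_X(t) = (e^(t) - 1)/t
K_X(t) = log M_X(t) = -log(t) + log(e^(t) - 1)
K′(t) = (t*e^(t) - e^(t) + 1)/(t*e^(t) - t)
K′′(t) = (-t^2*e^(t) + e^(2*t) - 2*e^(t) + 1)/(t^2*e^(2*t) - 2*t^2*e^(t) + t^2)

κ_2 = K′′(0) = 1/12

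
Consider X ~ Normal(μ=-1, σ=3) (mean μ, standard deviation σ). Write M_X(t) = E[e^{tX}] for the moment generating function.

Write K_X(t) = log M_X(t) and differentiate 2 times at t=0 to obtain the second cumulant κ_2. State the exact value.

M_X(t) = e^(9*t^2/2 - t)
K_X(t) = log M_X(t) = 9*t^2/2 - t
K′(t) = 9*t - 1
K′′(t) = 9

κ_2 = K′′(0) = 9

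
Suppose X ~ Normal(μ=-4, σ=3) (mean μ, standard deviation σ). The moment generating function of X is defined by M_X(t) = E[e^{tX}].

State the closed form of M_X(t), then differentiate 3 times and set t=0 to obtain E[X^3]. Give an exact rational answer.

M_X(t) = e^(9*t^2/2 - 4*t)
dM/dt = 9*t*e^(-4*t)*e^(9*t^2/2) - 4*e^(-4*t)*e^(9*t^2/2)
d^2M/dt^2 = (81*t^2*e^(9*t^2/2) - 72*t*e^(9*t^2/2) + 25*e^(9*t^2/2))*e^(-4*t)
d^3M/dt^3 = (729*t^3*e^(9*t^2/2) - 972*t^2*e^(9*t^2/2) + 675*t*e^(9*t^2/2) - 172*e^(9*t^2/2))*e^(-4*t)

E[X^3] = d^3M/dt^3 |_{t=0} = -172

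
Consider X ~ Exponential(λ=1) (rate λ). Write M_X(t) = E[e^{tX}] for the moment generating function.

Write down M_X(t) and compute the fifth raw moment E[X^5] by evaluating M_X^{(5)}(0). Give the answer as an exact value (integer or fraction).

E[X^5] = d^5M/dt^5 |_{t=0} = 120

M_X(t) = 1/(1 - t)
dM/dt = 1/(t^2 - 2*t + 1)
d^2M/dt^2 = -2/(t^3 - 3*t^2 + 3*t - 1)
d^3M/dt^3 = 6/(t^4 - 4*t^3 + 6*t^2 - 4*t + 1)
d^4M/dt^4 = -24/(t^5 - 5*t^4 + 10*t^3 - 10*t^2 + 5*t - 1)
d^5M/dt^5 = 120/(t^6 - 6*t^5 + 15*t^4 - 20*t^3 + 15*t^2 - 6*t + 1)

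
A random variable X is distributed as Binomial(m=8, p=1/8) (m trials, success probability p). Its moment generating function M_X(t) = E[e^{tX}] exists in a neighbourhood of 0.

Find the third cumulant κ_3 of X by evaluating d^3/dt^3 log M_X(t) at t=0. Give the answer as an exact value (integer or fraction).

M_X(t) = (e^(t)/8 + 7/8)^8
K_X(t) = log M_X(t) = 8*log(e^(t)/8 + 7/8)
dK/dt = 8*e^(t)/(e^(t) + 7)
d^2K/dt^2 = 56*e^(t)/(e^(2*t) + 14*e^(t) + 49)
d^3K/dt^3 = (-56*e^(2*t) + 392*e^(t))/(e^(3*t) + 21*e^(2*t) + 147*e^(t) + 343)

κ_3 = d^3K/dt^3 |_{t=0} = 21/32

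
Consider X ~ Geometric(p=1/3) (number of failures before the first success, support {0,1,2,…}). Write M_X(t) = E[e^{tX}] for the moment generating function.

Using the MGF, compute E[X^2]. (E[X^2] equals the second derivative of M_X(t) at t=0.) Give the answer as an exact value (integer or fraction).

E[X^2] = M′′(0) = 10

M_X(t) = 1/(3*(1 - 2*e^(t)/3))
M′(t) = 2*e^(t)/(4*e^(2*t) - 12*e^(t) + 9)
M′′(t) = (-4*e^(2*t) - 6*e^(t))/(8*e^(3*t) - 36*e^(2*t) + 54*e^(t) - 27)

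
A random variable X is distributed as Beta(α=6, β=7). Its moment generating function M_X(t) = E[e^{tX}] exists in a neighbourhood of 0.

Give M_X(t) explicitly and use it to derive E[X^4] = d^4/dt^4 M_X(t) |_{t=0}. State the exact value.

M_X(t) = ₁F₁(6; 13; t)
M^(4)(t) = 9*₁F₁(10; 17; t)/130

E[X^4] = M^(4)(0) = 9/130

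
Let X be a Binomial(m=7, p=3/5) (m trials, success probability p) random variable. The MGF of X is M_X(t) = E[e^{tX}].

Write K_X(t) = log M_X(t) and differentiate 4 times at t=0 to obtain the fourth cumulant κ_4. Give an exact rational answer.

M_X(t) = (3*e^(t)/5 + 2/5)^7
K_X(t) = log M_X(t) = 7*log(3*e^(t)/5 + 2/5)
D^4[K](t) = (378*e^(3*t) - 1008*e^(2*t) + 168*e^(t))/(81*e^(4*t) + 216*e^(3*t) + 216*e^(2*t) + 96*e^(t) + 16)

κ_4 = D^4[K](0) = -462/625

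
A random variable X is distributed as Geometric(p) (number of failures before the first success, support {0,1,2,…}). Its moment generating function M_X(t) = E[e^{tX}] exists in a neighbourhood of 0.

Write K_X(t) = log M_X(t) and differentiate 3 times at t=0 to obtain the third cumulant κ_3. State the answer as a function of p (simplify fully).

κ_3 = K′′′(0) = (p^2 - 3*p + 2)/p^3

M_X(t) = p/(-(1 - p)*e^(t) + 1)
K_X(t) = log M_X(t) = log(p) - log(-(1 - p)*e^(t) + 1)
K′(t) = (-p*e^(t) + e^(t))/(p*e^(t) - e^(t) + 1)
K′′(t) = (-p*e^(t) + e^(t))/(p^2*e^(2*t) - 2*p*e^(2*t) + 2*p*e^(t) + e^(2*t) - 2*e^(t) + 1)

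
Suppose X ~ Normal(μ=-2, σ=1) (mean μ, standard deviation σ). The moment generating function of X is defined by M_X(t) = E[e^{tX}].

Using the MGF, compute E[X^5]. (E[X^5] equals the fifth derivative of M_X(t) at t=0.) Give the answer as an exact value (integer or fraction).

M_X(t) = e^(t^2/2 - 2*t)
dM/dt = t*e^(-2*t)*e^(t^2/2) - 2*e^(-2*t)*e^(t^2/2)
d^2M/dt^2 = (t^2*e^(t^2/2) - 4*t*e^(t^2/2) + 5*e^(t^2/2))*e^(-2*t)
d^3M/dt^3 = (t^3*e^(t^2/2) - 6*t^2*e^(t^2/2) + 15*t*e^(t^2/2) - 14*e^(t^2/2))*e^(-2*t)
d^4M/dt^4 = (t^4*e^(t^2/2) - 8*t^3*e^(t^2/2) + 30*t^2*e^(t^2/2) - 56*t*e^(t^2/2) + 43*e^(t^2/2))*e^(-2*t)
d^5M/dt^5 = (t^5*e^(t^2/2) - 10*t^4*e^(t^2/2) + 50*t^3*e^(t^2/2) - 140*t^2*e^(t^2/2) + 215*t*e^(t^2/2) - 142*e^(t^2/2))*e^(-2*t)

E[X^5] = d^5M/dt^5 |_{t=0} = -142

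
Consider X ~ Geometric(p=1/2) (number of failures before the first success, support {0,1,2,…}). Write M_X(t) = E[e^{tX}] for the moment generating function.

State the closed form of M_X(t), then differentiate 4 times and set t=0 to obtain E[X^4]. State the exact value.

M_X(t) = 1/(2*(1 - e^(t)/2))
M′(t) = e^(t)/(e^(2*t) - 4*e^(t) + 4)
M′′(t) = (-e^(2*t) - 2*e^(t))/(e^(3*t) - 6*e^(2*t) + 12*e^(t) - 8)
M′′′(t) = (e^(3*t) + 8*e^(2*t) + 4*e^(t))/(e^(4*t) - 8*e^(3*t) + 24*e^(2*t) - 32*e^(t) + 16)
M′′′′(t) = (-e^(4*t) - 22*e^(3*t) - 44*e^(2*t) - 8*e^(t))/(e^(5*t) - 10*e^(4*t) + 40*e^(3*t) - 80*e^(2*t) + 80*e^(t) - 32)

E[X^4] = M′′′′(0) = 75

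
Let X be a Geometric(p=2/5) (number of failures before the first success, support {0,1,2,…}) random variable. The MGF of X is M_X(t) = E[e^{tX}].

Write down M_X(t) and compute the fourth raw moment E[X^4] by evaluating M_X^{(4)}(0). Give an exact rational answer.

E[X^4] = M′′′′(0) = 276

M_X(t) = 2/(5*(1 - 3*e^(t)/5))
M′(t) = 6*e^(t)/(9*e^(2*t) - 30*e^(t) + 25)
M′′(t) = (-18*e^(2*t) - 30*e^(t))/(27*e^(3*t) - 135*e^(2*t) + 225*e^(t) - 125)
M′′′(t) = (54*e^(3*t) + 360*e^(2*t) + 150*e^(t))/(81*e^(4*t) - 540*e^(3*t) + 1350*e^(2*t) - 1500*e^(t) + 625)
M′′′′(t) = (-162*e^(4*t) - 2970*e^(3*t) - 4950*e^(2*t) - 750*e^(t))/(243*e^(5*t) - 2025*e^(4*t) + 6750*e^(3*t) - 11250*e^(2*t) + 9375*e^(t) - 3125)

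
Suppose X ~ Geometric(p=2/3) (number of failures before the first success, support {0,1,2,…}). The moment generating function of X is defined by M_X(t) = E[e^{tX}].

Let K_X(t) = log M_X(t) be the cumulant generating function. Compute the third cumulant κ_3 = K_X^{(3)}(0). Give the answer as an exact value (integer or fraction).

κ_3 = D^3[K](0) = 3/2

M_X(t) = 2/(3*(1 - e^(t)/3))
K_X(t) = log M_X(t) = -log(1 - e^(t)/3) - log(3) + log(2)
D^3[K](t) = (-3*e^(2*t) - 9*e^(t))/(e^(3*t) - 9*e^(2*t) + 27*e^(t) - 27)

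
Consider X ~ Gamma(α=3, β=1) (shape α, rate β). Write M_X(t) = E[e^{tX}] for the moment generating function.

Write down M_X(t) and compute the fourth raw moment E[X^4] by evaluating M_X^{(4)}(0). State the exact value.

E[X^4] = D^4[M](0) = 360

M_X(t) = (1 - t)^(-3)
D^4[M](t) = -360/(t^7 - 7*t^6 + 21*t^5 - 35*t^4 + 35*t^3 - 21*t^2 + 7*t - 1)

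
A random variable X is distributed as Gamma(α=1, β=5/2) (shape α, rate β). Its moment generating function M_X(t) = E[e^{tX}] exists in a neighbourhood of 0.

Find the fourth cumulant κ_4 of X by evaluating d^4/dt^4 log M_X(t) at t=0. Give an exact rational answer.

κ_4 = d^4K/dt^4 |_{t=0} = 96/625

M_X(t) = 5/(2*(5/2 - t))
K_X(t) = log M_X(t) = -log(5/2 - t) - log(2) + log(5)
dK/dt = -2/(2*t - 5)
d^2K/dt^2 = 4/(4*t^2 - 20*t + 25)
d^3K/dt^3 = -16/(8*t^3 - 60*t^2 + 150*t - 125)
d^4K/dt^4 = 96/(16*t^4 - 160*t^3 + 600*t^2 - 1000*t + 625)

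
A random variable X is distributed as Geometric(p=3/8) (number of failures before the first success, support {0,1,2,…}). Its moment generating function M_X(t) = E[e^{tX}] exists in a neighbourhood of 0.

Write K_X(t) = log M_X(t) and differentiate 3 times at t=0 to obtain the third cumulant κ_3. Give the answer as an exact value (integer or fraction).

M_X(t) = 3/(8*(1 - 5*e^(t)/8))
K_X(t) = log M_X(t) = -log(1 - 5*e^(t)/8) - 3*log(2) + log(3)
D^3[K](t) = (-200*e^(2*t) - 320*e^(t))/(125*e^(3*t) - 600*e^(2*t) + 960*e^(t) - 512)

κ_3 = D^3[K](0) = 520/27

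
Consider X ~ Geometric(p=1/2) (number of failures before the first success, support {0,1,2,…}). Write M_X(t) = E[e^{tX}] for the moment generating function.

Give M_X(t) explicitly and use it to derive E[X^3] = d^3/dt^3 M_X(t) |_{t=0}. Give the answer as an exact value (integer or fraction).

E[X^3] = D^3[M](0) = 13

M_X(t) = 1/(2*(1 - e^(t)/2))
D^3[M](t) = (e^(3*t) + 8*e^(2*t) + 4*e^(t))/(e^(4*t) - 8*e^(3*t) + 24*e^(2*t) - 32*e^(t) + 16)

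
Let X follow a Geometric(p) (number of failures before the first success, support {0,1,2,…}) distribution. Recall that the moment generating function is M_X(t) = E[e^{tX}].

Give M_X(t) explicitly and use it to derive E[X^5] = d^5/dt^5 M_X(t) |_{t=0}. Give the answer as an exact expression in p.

E[X^5] = M^(5)(0) = -1 + 31/p - 180/p^2 + 390/p^3 - 360/p^4 + 120/p^5

M_X(t) = p/(-(1 - p)*e^(t) + 1)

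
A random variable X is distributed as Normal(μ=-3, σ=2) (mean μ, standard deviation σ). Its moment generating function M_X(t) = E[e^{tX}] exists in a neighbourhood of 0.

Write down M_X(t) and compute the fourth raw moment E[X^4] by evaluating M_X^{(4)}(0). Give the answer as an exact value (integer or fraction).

M_X(t) = e^(2*t^2 - 3*t)
M^(4)(t) = (256*t^4*e^(2*t^2) - 768*t^3*e^(2*t^2) + 1248*t^2*e^(2*t^2) - 1008*t*e^(2*t^2) + 345*e^(2*t^2))*e^(-3*t)

E[X^4] = M^(4)(0) = 345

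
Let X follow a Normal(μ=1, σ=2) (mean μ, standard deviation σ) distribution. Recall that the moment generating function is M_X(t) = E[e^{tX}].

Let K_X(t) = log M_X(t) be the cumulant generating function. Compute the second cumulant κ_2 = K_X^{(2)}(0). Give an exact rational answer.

M_X(t) = e^(2*t^2 + t)
K_X(t) = log M_X(t) = 2*t^2 + t
D^2[K](t) = 4

κ_2 = D^2[K](0) = 4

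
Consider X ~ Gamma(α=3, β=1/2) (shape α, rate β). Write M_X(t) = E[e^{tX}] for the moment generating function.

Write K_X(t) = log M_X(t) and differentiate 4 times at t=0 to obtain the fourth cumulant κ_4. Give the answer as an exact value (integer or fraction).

M_X(t) = 1/(8*(1/2 - t)^3)
K_X(t) = log M_X(t) = -3*log(1/2 - t) - 3*log(2)
dK/dt = -6/(2*t - 1)
d^2K/dt^2 = 12/(4*t^2 - 4*t + 1)
d^3K/dt^3 = -48/(8*t^3 - 12*t^2 + 6*t - 1)
d^4K/dt^4 = 288/(16*t^4 - 32*t^3 + 24*t^2 - 8*t + 1)

κ_4 = d^4K/dt^4 |_{t=0} = 288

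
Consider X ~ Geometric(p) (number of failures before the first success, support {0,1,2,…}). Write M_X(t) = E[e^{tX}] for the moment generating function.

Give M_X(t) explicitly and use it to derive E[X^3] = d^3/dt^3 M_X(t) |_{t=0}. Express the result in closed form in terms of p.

M_X(t) = p/(-(1 - p)*e^(t) + 1)
M′(t) = (-p^2*e^(t) + p*e^(t))/(p^2*e^(2*t) - 2*p*e^(2*t) + 2*p*e^(t) + e^(2*t) - 2*e^(t) + 1)

E[X^3] = M′′′(0) = -1 + 7/p - 12/p^2 + 6/p^3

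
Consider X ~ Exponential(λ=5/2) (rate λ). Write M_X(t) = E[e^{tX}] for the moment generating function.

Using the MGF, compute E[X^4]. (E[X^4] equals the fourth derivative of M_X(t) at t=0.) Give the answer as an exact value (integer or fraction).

E[X^4] = M′′′′(0) = 384/625

M_X(t) = 5/(2*(5/2 - t))
M′(t) = 10/(4*t^2 - 20*t + 25)
M′′(t) = -40/(8*t^3 - 60*t^2 + 150*t - 125)
M′′′(t) = 240/(16*t^4 - 160*t^3 + 600*t^2 - 1000*t + 625)
M′′′′(t) = -1920/(32*t^5 - 400*t^4 + 2000*t^3 - 5000*t^2 + 6250*t - 3125)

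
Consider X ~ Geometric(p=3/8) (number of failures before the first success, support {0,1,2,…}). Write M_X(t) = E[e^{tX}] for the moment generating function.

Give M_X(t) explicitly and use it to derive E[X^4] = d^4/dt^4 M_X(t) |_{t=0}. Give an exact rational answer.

E[X^4] = D^4[M](0) = 10595/27

M_X(t) = 3/(8*(1 - 5*e^(t)/8))
D^4[M](t) = (-1875*e^(4*t) - 33000*e^(3*t) - 52800*e^(2*t) - 7680*e^(t))/(3125*e^(5*t) - 25000*e^(4*t) + 80000*e^(3*t) - 128000*e^(2*t) + 102400*e^(t) - 32768)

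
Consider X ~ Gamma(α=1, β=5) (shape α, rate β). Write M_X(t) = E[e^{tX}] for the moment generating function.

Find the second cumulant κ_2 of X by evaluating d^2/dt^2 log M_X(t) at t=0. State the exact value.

κ_2 = d^2K/dt^2 |_{t=0} = 1/25

M_X(t) = 5/(5 - t)
K_X(t) = log M_X(t) = -log(5 - t) + log(5)
dK/dt = -1/(t - 5)
d^2K/dt^2 = 1/(t^2 - 10*t + 25)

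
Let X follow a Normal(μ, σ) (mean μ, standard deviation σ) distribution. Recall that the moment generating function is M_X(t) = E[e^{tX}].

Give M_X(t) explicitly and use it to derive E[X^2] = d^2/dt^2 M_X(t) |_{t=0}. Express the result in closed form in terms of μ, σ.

M_X(t) = e^(μ*t + σ^2*t^2/2)
D^2[M](t) = μ^2*e^(μ*t)*e^(σ^2*t^2/2) + 2*μ*σ^2*t*e^(μ*t)*e^(σ^2*t^2/2) + σ^4*t^2*e^(μ*t)*e^(σ^2*t^2/2) + σ^2*e^(μ*t)*e^(σ^2*t^2/2)

E[X^2] = D^2[M](0) = μ^2 + σ^2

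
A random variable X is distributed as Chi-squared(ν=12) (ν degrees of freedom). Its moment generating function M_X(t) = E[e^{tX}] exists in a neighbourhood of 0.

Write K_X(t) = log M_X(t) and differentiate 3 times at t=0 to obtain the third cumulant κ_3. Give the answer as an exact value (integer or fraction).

M_X(t) = (1 - 2*t)^(-6)
K_X(t) = log M_X(t) = -6*log(1 - 2*t)
K′(t) = -12/(2*t - 1)
K′′(t) = 24/(4*t^2 - 4*t + 1)
K′′′(t) = -96/(8*t^3 - 12*t^2 + 6*t - 1)

κ_3 = K′′′(0) = 96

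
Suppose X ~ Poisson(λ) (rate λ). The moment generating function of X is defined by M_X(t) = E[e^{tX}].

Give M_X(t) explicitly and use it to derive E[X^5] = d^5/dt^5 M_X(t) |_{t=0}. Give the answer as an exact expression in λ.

M_X(t) = e^(λ*(e^(t) - 1))
M^(5)(t) = (λ^5*e^(5*t)*e^(λ*e^(t)) + 10*λ^4*e^(4*t)*e^(λ*e^(t)) + 25*λ^3*e^(3*t)*e^(λ*e^(t)) + 15*λ^2*e^(2*t)*e^(λ*e^(t)) + λ*e^(t)*e^(λ*e^(t)))*e^(-λ)

E[X^5] = M^(5)(0) = λ*(λ^4 + 10*λ^3 + 25*λ^2 + 15*λ + 1)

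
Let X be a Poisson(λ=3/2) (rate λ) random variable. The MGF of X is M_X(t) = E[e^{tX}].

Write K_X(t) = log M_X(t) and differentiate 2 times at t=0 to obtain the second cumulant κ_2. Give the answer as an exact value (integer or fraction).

κ_2 = D^2[K](0) = 3/2

M_X(t) = e^(3*e^(t)/2 - 3/2)
K_X(t) = log M_X(t) = 3*e^(t)/2 - 3/2
D^2[K](t) = 3*e^(t)/2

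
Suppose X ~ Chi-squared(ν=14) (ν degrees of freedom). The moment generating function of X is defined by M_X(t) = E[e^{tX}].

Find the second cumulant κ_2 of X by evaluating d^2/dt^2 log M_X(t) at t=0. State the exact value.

M_X(t) = (1 - 2*t)^(-7)
K_X(t) = log M_X(t) = -7*log(1 - 2*t)
dK/dt = -14/(2*t - 1)
d^2K/dt^2 = 28/(4*t^2 - 4*t + 1)

κ_2 = d^2K/dt^2 |_{t=0} = 28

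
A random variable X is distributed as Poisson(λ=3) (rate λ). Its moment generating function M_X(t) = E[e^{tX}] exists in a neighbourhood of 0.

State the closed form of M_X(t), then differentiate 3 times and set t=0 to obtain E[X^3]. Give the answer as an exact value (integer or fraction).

M_X(t) = e^(3*e^(t) - 3)
dM/dt = 3*e^(-3)*e^(t)*e^(3*e^(t))
d^2M/dt^2 = (9*e^(2*t)*e^(3*e^(t)) + 3*e^(t)*e^(3*e^(t)))*e^(-3)
d^3M/dt^3 = (27*e^(3*t)*e^(3*e^(t)) + 27*e^(2*t)*e^(3*e^(t)) + 3*e^(t)*e^(3*e^(t)))*e^(-3)

E[X^3] = d^3M/dt^3 |_{t=0} = 57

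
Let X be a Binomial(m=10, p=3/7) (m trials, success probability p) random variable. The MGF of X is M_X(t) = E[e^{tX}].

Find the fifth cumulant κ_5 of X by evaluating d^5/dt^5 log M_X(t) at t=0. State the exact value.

κ_5 = D^5[K](0) = -11400/16807

M_X(t) = (3*e^(t)/7 + 4/7)^10
K_X(t) = log M_X(t) = 10*log(3*e^(t)/7 + 4/7)
D^5[K](t) = (-3240*e^(4*t) + 47520*e^(3*t) - 63360*e^(2*t) + 7680*e^(t))/(243*e^(5*t) + 1620*e^(4*t) + 4320*e^(3*t) + 5760*e^(2*t) + 3840*e^(t) + 1024)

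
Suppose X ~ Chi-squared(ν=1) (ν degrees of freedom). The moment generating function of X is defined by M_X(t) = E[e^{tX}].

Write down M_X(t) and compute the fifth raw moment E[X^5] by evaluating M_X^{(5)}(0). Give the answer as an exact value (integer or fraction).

E[X^5] = M^(5)(0) = 945

M_X(t) = 1/√(1 - 2*t)
M^(5)(t) = -945/(32*t^5*√(1 - 2*t) - 80*t^4*√(1 - 2*t) + 80*t^3*√(1 - 2*t) - 40*t^2*√(1 - 2*t) + 10*t*√(1 - 2*t) - √(1 - 2*t))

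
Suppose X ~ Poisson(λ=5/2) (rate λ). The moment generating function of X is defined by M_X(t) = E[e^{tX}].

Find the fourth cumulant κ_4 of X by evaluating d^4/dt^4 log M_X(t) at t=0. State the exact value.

M_X(t) = e^(5*e^(t)/2 - 5/2)
K_X(t) = log M_X(t) = 5*e^(t)/2 - 5/2
D^4[K](t) = 5*e^(t)/2

κ_4 = D^4[K](0) = 5/2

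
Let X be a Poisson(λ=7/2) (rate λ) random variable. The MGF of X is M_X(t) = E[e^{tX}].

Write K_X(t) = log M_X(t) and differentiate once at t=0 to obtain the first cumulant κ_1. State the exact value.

M_X(t) = e^(7*e^(t)/2 - 7/2)
K_X(t) = log M_X(t) = 7*e^(t)/2 - 7/2
D[K](t) = 7*e^(t)/2

κ_1 = D[K](0) = 7/2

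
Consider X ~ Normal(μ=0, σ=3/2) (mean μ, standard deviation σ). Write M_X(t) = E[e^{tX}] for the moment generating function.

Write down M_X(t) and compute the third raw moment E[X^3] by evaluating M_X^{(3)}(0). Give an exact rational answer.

E[X^3] = d^3M/dt^3 |_{t=0} = 0

M_X(t) = e^(9*t^2/8)
dM/dt = 9*t*e^(9*t^2/8)/4
d^2M/dt^2 = 81*t^2*e^(9*t^2/8)/16 + 9*e^(9*t^2/8)/4
d^3M/dt^3 = 729*t^3*e^(9*t^2/8)/64 + 243*t*e^(9*t^2/8)/16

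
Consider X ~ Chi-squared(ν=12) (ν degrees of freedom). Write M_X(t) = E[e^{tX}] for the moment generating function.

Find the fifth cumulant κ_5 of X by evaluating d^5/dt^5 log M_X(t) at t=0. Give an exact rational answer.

M_X(t) = (1 - 2*t)^(-6)
K_X(t) = log M_X(t) = -6*log(1 - 2*t)
K^(5)(t) = -4608/(32*t^5 - 80*t^4 + 80*t^3 - 40*t^2 + 10*t - 1)

κ_5 = K^(5)(0) = 4608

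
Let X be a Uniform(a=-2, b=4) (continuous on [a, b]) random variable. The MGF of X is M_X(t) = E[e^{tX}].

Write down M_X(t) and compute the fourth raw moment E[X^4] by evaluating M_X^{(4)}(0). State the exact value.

M_X(t) = (e^(4*t) - e^(-2*t))/(6*t)
M′(t) = (4*t*e^(6*t) + 2*t - e^(6*t) + 1)*e^(-2*t)/(6*t^2)
M′′(t) = (8*t^2*e^(6*t) - 2*t^2 - 4*t*e^(6*t) - 2*t + e^(6*t) - 1)*e^(-2*t)/(3*t^3)
M′′′(t) = (32*t^3*e^(6*t) + 4*t^3 - 24*t^2*e^(6*t) + 6*t^2 + 12*t*e^(6*t) + 6*t - 3*e^(6*t) + 3)*e^(-2*t)/(3*t^4)
M′′′′(t) = (128*t^4*e^(6*t) - 8*t^4 - 128*t^3*e^(6*t) - 16*t^3 + 96*t^2*e^(6*t) - 24*t^2 - 48*t*e^(6*t) - 24*t + 12*e^(6*t) - 12)*e^(-2*t)/(3*t^5)

E[X^4] = M′′′′(0) = 176/5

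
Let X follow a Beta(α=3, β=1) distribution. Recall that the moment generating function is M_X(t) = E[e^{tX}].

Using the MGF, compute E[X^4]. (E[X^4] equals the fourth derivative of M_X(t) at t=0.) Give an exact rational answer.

E[X^4] = M^(4)(0) = 3/7

M_X(t) = ₁F₁(3; 4; t)
M^(4)(t) = 3*₁F₁(7; 8; t)/7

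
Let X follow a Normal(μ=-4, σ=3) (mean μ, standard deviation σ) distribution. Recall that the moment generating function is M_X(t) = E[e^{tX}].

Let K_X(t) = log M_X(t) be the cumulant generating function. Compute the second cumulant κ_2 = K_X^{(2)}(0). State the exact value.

M_X(t) = e^(9*t^2/2 - 4*t)
K_X(t) = log M_X(t) = 9*t^2/2 - 4*t
K′(t) = 9*t - 4
K′′(t) = 9

κ_2 = K′′(0) = 9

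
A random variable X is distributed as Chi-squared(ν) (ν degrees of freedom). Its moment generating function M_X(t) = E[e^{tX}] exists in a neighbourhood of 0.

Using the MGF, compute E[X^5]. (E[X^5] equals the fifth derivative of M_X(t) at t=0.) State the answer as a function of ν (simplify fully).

M_X(t) = (1 - 2*t)^(-ν/2)
M′(t) = -ν/(2*t*(1 - 2*t)^(ν/2) - (1 - 2*t)^(ν/2))
M′′(t) = (ν^2 + 2*ν)/(4*t^2*(1 - 2*t)^(ν/2) - 4*t*(1 - 2*t)^(ν/2) + (1 - 2*t)^(ν/2))
M′′′(t) = (-ν^3 - 6*ν^2 - 8*ν)/(8*t^3*(1 - 2*t)^(ν/2) - 12*t^2*(1 - 2*t)^(ν/2) + 6*t*(1 - 2*t)^(ν/2) - (1 - 2*t)^(ν/2))
M′′′′(t) = (ν^4 + 12*ν^3 + 44*ν^2 + 48*ν)/(16*t^4*(1 - 2*t)^(ν/2) - 32*t^3*(1 - 2*t)^(ν/2) + 24*t^2*(1 - 2*t)^(ν/2) - 8*t*(1 - 2*t)^(ν/2) + (1 - 2*t)^(ν/2))

E[X^5] = M′′′′′(0) = ν*(ν^4 + 20*ν^3 + 140*ν^2 + 400*ν + 384)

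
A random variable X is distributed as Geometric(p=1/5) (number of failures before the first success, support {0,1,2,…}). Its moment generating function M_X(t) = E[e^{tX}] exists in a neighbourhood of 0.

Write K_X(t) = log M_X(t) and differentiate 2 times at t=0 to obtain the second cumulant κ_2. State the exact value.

κ_2 = K′′(0) = 20

M_X(t) = 1/(5*(1 - 4*e^(t)/5))
K_X(t) = log M_X(t) = -log(1 - 4*e^(t)/5) - log(5)
K′(t) = -4*e^(t)/(4*e^(t) - 5)
K′′(t) = 20*e^(t)/(16*e^(2*t) - 40*e^(t) + 25)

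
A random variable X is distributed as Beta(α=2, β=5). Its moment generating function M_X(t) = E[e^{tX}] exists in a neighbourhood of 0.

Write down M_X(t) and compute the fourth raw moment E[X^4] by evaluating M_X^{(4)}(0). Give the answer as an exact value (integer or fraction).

E[X^4] = M′′′′(0) = 1/42

M_X(t) = ₁F₁(2; 7; t)
M′(t) = 2*₁F₁(3; 8; t)/7
M′′(t) = 3*₁F₁(4; 9; t)/28
M′′′(t) = ₁F₁(5; 10; t)/21
M′′′′(t) = ₁F₁(6; 11; t)/42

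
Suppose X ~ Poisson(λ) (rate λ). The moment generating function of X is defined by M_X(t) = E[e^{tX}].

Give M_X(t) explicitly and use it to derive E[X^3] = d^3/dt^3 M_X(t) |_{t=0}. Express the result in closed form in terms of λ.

E[X^3] = M^(3)(0) = λ*(λ^2 + 3*λ + 1)

M_X(t) = e^(λ*(e^(t) - 1))
M^(3)(t) = (λ^3*e^(3*t)*e^(λ*e^(t)) + 3*λ^2*e^(2*t)*e^(λ*e^(t)) + λ*e^(t)*e^(λ*e^(t)))*e^(-λ)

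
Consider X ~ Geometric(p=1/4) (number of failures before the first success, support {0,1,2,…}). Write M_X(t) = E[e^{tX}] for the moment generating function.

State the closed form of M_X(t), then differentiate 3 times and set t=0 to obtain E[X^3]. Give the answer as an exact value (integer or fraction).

M_X(t) = 1/(4*(1 - 3*e^(t)/4))
M′(t) = 3*e^(t)/(9*e^(2*t) - 24*e^(t) + 16)
M′′(t) = (-9*e^(2*t) - 12*e^(t))/(27*e^(3*t) - 108*e^(2*t) + 144*e^(t) - 64)
M′′′(t) = (27*e^(3*t) + 144*e^(2*t) + 48*e^(t))/(81*e^(4*t) - 432*e^(3*t) + 864*e^(2*t) - 768*e^(t) + 256)

E[X^3] = M′′′(0) = 219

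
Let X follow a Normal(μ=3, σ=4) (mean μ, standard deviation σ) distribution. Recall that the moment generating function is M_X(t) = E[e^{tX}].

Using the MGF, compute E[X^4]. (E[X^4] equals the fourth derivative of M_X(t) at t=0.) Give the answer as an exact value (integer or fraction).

E[X^4] = M^(4)(0) = 1713

M_X(t) = e^(8*t^2 + 3*t)
M^(4)(t) = 65536*t^4*e^(3*t)*e^(8*t^2) + 49152*t^3*e^(3*t)*e^(8*t^2) + 38400*t^2*e^(3*t)*e^(8*t^2) + 10944*t*e^(3*t)*e^(8*t^2) + 1713*e^(3*t)*e^(8*t^2)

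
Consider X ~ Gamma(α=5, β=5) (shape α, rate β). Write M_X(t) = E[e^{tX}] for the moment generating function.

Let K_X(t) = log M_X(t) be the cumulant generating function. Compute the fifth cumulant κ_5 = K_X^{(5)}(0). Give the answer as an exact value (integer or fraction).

M_X(t) = 3125/(5 - t)^5
K_X(t) = log M_X(t) = -5*log(5 - t) + 5*log(5)
dK/dt = -5/(t - 5)
d^2K/dt^2 = 5/(t^2 - 10*t + 25)
d^3K/dt^3 = -10/(t^3 - 15*t^2 + 75*t - 125)
d^4K/dt^4 = 30/(t^4 - 20*t^3 + 150*t^2 - 500*t + 625)
d^5K/dt^5 = -120/(t^5 - 25*t^4 + 250*t^3 - 1250*t^2 + 3125*t - 3125)

κ_5 = d^5K/dt^5 |_{t=0} = 24/625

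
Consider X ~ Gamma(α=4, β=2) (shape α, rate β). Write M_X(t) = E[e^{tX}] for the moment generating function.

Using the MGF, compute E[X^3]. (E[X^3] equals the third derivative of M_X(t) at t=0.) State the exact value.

M_X(t) = 16/(2 - t)^4
M′(t) = -64/(t^5 - 10*t^4 + 40*t^3 - 80*t^2 + 80*t - 32)
M′′(t) = 320/(t^6 - 12*t^5 + 60*t^4 - 160*t^3 + 240*t^2 - 192*t + 64)
M′′′(t) = -1920/(t^7 - 14*t^6 + 84*t^5 - 280*t^4 + 560*t^3 - 672*t^2 + 448*t - 128)

E[X^3] = M′′′(0) = 15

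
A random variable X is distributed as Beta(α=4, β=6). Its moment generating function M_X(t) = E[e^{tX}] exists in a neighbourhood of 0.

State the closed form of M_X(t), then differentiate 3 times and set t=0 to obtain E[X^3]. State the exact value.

M_X(t) = ₁F₁(4; 10; t)
M^(3)(t) = ₁F₁(7; 13; t)/11

E[X^3] = M^(3)(0) = 1/11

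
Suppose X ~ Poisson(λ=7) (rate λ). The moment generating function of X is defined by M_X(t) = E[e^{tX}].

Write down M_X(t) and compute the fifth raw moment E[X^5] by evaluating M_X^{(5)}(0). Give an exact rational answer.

E[X^5] = d^5M/dt^5 |_{t=0} = 50134

M_X(t) = e^(7*e^(t) - 7)
dM/dt = 7*e^(-7)*e^(t)*e^(7*e^(t))
d^2M/dt^2 = (49*e^(2*t)*e^(7*e^(t)) + 7*e^(t)*e^(7*e^(t)))*e^(-7)
d^3M/dt^3 = (343*e^(3*t)*e^(7*e^(t)) + 147*e^(2*t)*e^(7*e^(t)) + 7*e^(t)*e^(7*e^(t)))*e^(-7)
d^4M/dt^4 = (2401*e^(4*t)*e^(7*e^(t)) + 2058*e^(3*t)*e^(7*e^(t)) + 343*e^(2*t)*e^(7*e^(t)) + 7*e^(t)*e^(7*e^(t)))*e^(-7)
d^5M/dt^5 = (16807*e^(5*t)*e^(7*e^(t)) + 24010*e^(4*t)*e^(7*e^(t)) + 8575*e^(3*t)*e^(7*e^(t)) + 735*e^(2*t)*e^(7*e^(t)) + 7*e^(t)*e^(7*e^(t)))*e^(-7)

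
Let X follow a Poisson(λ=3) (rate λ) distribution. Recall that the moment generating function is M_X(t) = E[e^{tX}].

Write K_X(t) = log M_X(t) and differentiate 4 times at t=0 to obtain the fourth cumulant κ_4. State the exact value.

M_X(t) = e^(3*e^(t) - 3)
K_X(t) = log M_X(t) = 3*e^(t) - 3
dK/dt = 3*e^(t)
d^2K/dt^2 = 3*e^(t)
d^3K/dt^3 = 3*e^(t)
d^4K/dt^4 = 3*e^(t)

κ_4 = d^4K/dt^4 |_{t=0} = 3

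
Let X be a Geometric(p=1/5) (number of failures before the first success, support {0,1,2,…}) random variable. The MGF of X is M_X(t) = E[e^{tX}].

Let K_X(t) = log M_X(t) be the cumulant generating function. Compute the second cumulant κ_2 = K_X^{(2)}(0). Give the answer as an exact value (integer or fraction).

M_X(t) = 1/(5*(1 - 4*e^(t)/5))
K_X(t) = log M_X(t) = -log(1 - 4*e^(t)/5) - log(5)
dK/dt = -4*e^(t)/(4*e^(t) - 5)
d^2K/dt^2 = 20*e^(t)/(16*e^(2*t) - 40*e^(t) + 25)

κ_2 = d^2K/dt^2 |_{t=0} = 20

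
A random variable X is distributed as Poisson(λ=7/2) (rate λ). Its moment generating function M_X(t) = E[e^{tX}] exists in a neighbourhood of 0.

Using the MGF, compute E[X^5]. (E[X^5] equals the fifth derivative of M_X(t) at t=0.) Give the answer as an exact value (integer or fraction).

M_X(t) = e^(7*e^(t)/2 - 7/2)
M^(5)(t) = (16807*e^(5*t)*e^(7*e^(t)/2) + 48020*e^(4*t)*e^(7*e^(t)/2) + 34300*e^(3*t)*e^(7*e^(t)/2) + 5880*e^(2*t)*e^(7*e^(t)/2) + 112*e^(t)*e^(7*e^(t)/2))*e^(-7/2)/32

E[X^5] = M^(5)(0) = 105119/32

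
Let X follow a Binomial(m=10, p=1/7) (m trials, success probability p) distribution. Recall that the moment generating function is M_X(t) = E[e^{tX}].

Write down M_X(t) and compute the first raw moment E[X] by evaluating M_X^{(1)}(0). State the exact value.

E[X] = dM/dt |_{t=0} = 10/7

M_X(t) = (e^(t)/7 + 6/7)^10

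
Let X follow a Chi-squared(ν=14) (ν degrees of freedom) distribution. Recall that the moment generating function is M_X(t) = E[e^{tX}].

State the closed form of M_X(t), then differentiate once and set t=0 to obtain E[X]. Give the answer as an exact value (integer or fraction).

M_X(t) = (1 - 2*t)^(-7)
dM/dt = 14/(256*t^8 - 1024*t^7 + 1792*t^6 - 1792*t^5 + 1120*t^4 - 448*t^3 + 112*t^2 - 16*t + 1)

E[X] = dM/dt |_{t=0} = 14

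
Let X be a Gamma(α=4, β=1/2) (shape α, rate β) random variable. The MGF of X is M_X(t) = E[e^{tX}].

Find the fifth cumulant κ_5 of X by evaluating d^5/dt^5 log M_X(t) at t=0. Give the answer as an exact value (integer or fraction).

κ_5 = K′′′′′(0) = 3072

M_X(t) = 1/(16*(1/2 - t)^4)
K_X(t) = log M_X(t) = -4*log(1/2 - t) - 4*log(2)
K′(t) = -8/(2*t - 1)
K′′(t) = 16/(4*t^2 - 4*t + 1)
K′′′(t) = -64/(8*t^3 - 12*t^2 + 6*t - 1)
K′′′′(t) = 384/(16*t^4 - 32*t^3 + 24*t^2 - 8*t + 1)
K′′′′′(t) = -3072/(32*t^5 - 80*t^4 + 80*t^3 - 40*t^2 + 10*t - 1)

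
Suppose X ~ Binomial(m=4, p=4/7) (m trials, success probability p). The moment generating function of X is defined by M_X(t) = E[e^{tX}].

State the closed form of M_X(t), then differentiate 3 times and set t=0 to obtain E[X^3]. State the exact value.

E[X^3] = d^3M/dt^3 |_{t=0} = 6352/343

M_X(t) = (4*e^(t)/7 + 3/7)^4
dM/dt = 1024*e^(4*t)/2401 + 2304*e^(3*t)/2401 + 1728*e^(2*t)/2401 + 432*e^(t)/2401
d^2M/dt^2 = 4096*e^(4*t)/2401 + 6912*e^(3*t)/2401 + 3456*e^(2*t)/2401 + 432*e^(t)/2401
d^3M/dt^3 = 16384*e^(4*t)/2401 + 20736*e^(3*t)/2401 + 6912*e^(2*t)/2401 + 432*e^(t)/2401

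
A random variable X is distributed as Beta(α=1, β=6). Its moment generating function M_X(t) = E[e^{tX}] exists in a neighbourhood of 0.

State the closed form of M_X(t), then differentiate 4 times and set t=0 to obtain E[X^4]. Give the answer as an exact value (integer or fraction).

E[X^4] = d^4M/dt^4 |_{t=0} = 1/210

M_X(t) = ₁F₁(1; 7; t)
dM/dt = ₁F₁(2; 8; t)/7
d^2M/dt^2 = ₁F₁(3; 9; t)/28
d^3M/dt^3 = ₁F₁(4; 10; t)/84
d^4M/dt^4 = ₁F₁(5; 11; t)/210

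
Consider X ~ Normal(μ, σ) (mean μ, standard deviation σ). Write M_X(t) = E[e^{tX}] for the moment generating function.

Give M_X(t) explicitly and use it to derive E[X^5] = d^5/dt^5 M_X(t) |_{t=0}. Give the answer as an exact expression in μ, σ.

M_X(t) = e^(μ*t + σ^2*t^2/2)

E[X^5] = M^(5)(0) = μ*(μ^4 + 10*μ^2*σ^2 + 15*σ^4)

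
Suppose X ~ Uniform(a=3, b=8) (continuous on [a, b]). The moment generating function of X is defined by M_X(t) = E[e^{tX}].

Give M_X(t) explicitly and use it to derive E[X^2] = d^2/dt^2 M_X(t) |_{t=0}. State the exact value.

M_X(t) = (e^(8*t) - e^(3*t))/(5*t)
M^(2)(t) = (64*t^2*e^(8*t) - 9*t^2*e^(3*t) - 16*t*e^(8*t) + 6*t*e^(3*t) + 2*e^(8*t) - 2*e^(3*t))/(5*t^3)

E[X^2] = M^(2)(0) = 97/3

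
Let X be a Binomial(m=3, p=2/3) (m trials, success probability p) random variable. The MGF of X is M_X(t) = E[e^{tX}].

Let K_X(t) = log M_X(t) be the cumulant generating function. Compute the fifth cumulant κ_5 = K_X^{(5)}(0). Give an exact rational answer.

κ_5 = D^5[K](0) = 10/27

M_X(t) = (2*e^(t)/3 + 1/3)^3
K_X(t) = log M_X(t) = 3*log(2*e^(t)/3 + 1/3)
D^5[K](t) = (-48*e^(4*t) + 264*e^(3*t) - 132*e^(2*t) + 6*e^(t))/(32*e^(5*t) + 80*e^(4*t) + 80*e^(3*t) + 40*e^(2*t) + 10*e^(t) + 1)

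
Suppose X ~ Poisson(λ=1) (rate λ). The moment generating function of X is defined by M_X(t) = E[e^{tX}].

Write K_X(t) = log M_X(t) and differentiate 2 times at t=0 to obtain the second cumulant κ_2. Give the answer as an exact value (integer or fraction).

M_X(t) = e^(e^(t) - 1)
K_X(t) = log M_X(t) = e^(t) - 1
K′(t) = e^(t)
K′′(t) = e^(t)

κ_2 = K′′(0) = 1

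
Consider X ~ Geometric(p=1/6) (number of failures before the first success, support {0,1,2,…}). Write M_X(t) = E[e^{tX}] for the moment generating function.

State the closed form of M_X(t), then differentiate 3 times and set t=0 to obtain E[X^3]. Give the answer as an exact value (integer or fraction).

E[X^3] = M′′′(0) = 905

M_X(t) = 1/(6*(1 - 5*e^(t)/6))
M′(t) = 5*e^(t)/(25*e^(2*t) - 60*e^(t) + 36)
M′′(t) = (-25*e^(2*t) - 30*e^(t))/(125*e^(3*t) - 450*e^(2*t) + 540*e^(t) - 216)
M′′′(t) = (125*e^(3*t) + 600*e^(2*t) + 180*e^(t))/(625*e^(4*t) - 3000*e^(3*t) + 5400*e^(2*t) - 4320*e^(t) + 1296)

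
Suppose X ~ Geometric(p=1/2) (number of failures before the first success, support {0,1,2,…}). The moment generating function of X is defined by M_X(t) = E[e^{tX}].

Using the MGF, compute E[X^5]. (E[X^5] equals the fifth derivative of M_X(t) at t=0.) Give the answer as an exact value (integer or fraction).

E[X^5] = M^(5)(0) = 541

M_X(t) = 1/(2*(1 - e^(t)/2))
M^(5)(t) = (e^(5*t) + 52*e^(4*t) + 264*e^(3*t) + 208*e^(2*t) + 16*e^(t))/(e^(6*t) - 12*e^(5*t) + 60*e^(4*t) - 160*e^(3*t) + 240*e^(2*t) - 192*e^(t) + 64)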